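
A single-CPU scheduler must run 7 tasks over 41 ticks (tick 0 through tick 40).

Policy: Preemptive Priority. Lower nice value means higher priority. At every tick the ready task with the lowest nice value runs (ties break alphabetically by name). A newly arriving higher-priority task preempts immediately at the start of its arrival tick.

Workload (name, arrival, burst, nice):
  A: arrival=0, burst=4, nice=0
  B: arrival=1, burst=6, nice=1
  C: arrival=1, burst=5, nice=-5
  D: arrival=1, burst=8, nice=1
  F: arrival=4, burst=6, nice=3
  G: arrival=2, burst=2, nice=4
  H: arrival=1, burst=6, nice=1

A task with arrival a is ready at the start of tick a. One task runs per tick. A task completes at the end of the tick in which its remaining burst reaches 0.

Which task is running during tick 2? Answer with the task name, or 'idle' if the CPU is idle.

t=0: ready={A} → run A
t=1: ready={A,B,C,D,H} → run C
t=2: ready={A,B,C,D,G,H} → run C
t=3: ready={A,B,C,D,G,H} → run C
t=4: ready={A,B,C,D,F,G,H} → run C
t=5: ready={A,B,C,D,F,G,H} → run C
t=6: ready={A,B,D,F,G,H} → run A
t=7: ready={A,B,D,F,G,H} → run A
t=8: ready={A,B,D,F,G,H} → run A
t=9: ready={B,D,F,G,H} → run B
t=10: ready={B,D,F,G,H} → run B
t=11: ready={B,D,F,G,H} → run B
t=12: ready={B,D,F,G,H} → run B
t=13: ready={B,D,F,G,H} → run B
t=14: ready={B,D,F,G,H} → run B
t=15: ready={D,F,G,H} → run D
t=16: ready={D,F,G,H} → run D
t=17: ready={D,F,G,H} → run D
t=18: ready={D,F,G,H} → run D
t=19: ready={D,F,G,H} → run D
t=20: ready={D,F,G,H} → run D
t=21: ready={D,F,G,H} → run D
t=22: ready={D,F,G,H} → run D
t=23: ready={F,G,H} → run H
t=24: ready={F,G,H} → run H
t=25: ready={F,G,H} → run H
t=26: ready={F,G,H} → run H
t=27: ready={F,G,H} → run H
t=28: ready={F,G,H} → run H
t=29: ready={F,G} → run F
t=30: ready={F,G} → run F
t=31: ready={F,G} → run F
t=32: ready={F,G} → run F
t=33: ready={F,G} → run F
t=34: ready={F,G} → run F
t=35: ready={G} → run G
t=36: ready={G} → run G
t=37: (idle)
t=38: (idle)
t=39: (idle)
t=40: (idle)

running at tick 2 = C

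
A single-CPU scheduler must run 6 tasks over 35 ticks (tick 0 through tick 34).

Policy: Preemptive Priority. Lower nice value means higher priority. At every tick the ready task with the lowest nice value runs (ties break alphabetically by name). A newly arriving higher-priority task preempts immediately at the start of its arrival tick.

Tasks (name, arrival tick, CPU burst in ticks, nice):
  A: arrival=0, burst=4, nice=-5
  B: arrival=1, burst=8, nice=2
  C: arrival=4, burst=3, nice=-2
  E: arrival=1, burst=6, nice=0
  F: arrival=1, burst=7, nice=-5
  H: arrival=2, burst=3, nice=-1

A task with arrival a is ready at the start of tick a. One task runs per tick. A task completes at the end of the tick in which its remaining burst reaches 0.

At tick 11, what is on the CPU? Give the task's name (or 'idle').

running at tick 11 = C

t=0: ready={A} → run A
t=1: ready={A,B,E,F} → run A
t=2: ready={A,B,E,F,H} → run A
t=3: ready={A,B,E,F,H} → run A
t=4: ready={B,C,E,F,H} → run F
t=5: ready={B,C,E,F,H} → run F
t=6: ready={B,C,E,F,H} → run F
t=7: ready={B,C,E,F,H} → run F
t=8: ready={B,C,E,F,H} → run F
t=9: ready={B,C,E,F,H} → run F
t=10: ready={B,C,E,F,H} → run F
t=11: ready={B,C,E,H} → run C
t=12: ready={B,C,E,H} → run C
t=13: ready={B,C,E,H} → run C
t=14: ready={B,E,H} → run H
t=15: ready={B,E,H} → run H
t=16: ready={B,E,H} → run H
t=17: ready={B,E} → run E
t=18: ready={B,E} → run E
t=19: ready={B,E} → run E
t=20: ready={B,E} → run E
t=21: ready={B,E} → run E
t=22: ready={B,E} → run E
t=23: ready={B} → run B
t=24: ready={B} → run B
t=25: ready={B} → run B
t=26: ready={B} → run B
t=27: ready={B} → run B
t=28: ready={B} → run B
t=29: ready={B} → run B
t=30: ready={B} → run B
t=31: (idle)
t=32: (idle)
t=33: (idle)
t=34: (idle)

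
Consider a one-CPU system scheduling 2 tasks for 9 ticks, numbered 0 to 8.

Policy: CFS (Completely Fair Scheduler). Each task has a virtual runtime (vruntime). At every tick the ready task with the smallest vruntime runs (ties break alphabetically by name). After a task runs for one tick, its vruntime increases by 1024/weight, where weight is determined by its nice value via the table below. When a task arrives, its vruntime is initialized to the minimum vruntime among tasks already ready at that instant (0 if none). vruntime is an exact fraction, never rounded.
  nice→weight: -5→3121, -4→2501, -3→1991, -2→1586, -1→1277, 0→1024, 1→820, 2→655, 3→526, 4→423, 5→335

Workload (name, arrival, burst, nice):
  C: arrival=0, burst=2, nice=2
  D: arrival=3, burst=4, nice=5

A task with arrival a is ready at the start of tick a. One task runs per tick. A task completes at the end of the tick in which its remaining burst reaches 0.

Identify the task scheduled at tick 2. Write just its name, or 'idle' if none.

t=0: vr[C=0] → run C
t=1: vr[C=1024/655] → run C
t=2: (idle)
t=3: vr[D=0] → run D
t=4: vr[D=1024/335] → run D
t=5: vr[D=2048/335] → run D
t=6: vr[D=3072/335] → run D
t=7: (idle)
t=8: (idle)

running at tick 2 = idle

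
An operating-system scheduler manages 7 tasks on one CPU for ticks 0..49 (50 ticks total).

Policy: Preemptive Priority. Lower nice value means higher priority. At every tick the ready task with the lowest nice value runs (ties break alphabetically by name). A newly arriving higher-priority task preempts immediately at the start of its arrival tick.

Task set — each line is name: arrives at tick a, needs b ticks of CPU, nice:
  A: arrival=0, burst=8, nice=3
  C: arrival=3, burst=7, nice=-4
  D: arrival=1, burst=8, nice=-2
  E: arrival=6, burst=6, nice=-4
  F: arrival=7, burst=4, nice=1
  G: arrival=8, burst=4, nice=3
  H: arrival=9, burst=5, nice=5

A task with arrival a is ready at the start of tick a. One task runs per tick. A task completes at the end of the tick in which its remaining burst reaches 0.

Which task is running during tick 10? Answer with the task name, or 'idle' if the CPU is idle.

t=0: ready={A} → run A
t=1: ready={A,D} → run D
t=2: ready={A,D} → run D
t=3: ready={A,C,D} → run C
t=4: ready={A,C,D} → run C
t=5: ready={A,C,D} → run C
t=6: ready={A,C,D,E} → run C
t=7: ready={A,C,D,E,F} → run C
t=8: ready={A,C,D,E,F,G} → run C
t=9: ready={A,C,D,E,F,G,H} → run C
t=10: ready={A,D,E,F,G,H} → run E
t=11: ready={A,D,E,F,G,H} → run E
t=12: ready={A,D,E,F,G,H} → run E
t=13: ready={A,D,E,F,G,H} → run E
t=14: ready={A,D,E,F,G,H} → run E
t=15: ready={A,D,E,F,G,H} → run E
t=16: ready={A,D,F,G,H} → run D
t=17: ready={A,D,F,G,H} → run D
t=18: ready={A,D,F,G,H} → run D
t=19: ready={A,D,F,G,H} → run D
t=20: ready={A,D,F,G,H} → run D
t=21: ready={A,D,F,G,H} → run D
t=22: ready={A,F,G,H} → run F
t=23: ready={A,F,G,H} → run F
t=24: ready={A,F,G,H} → run F
t=25: ready={A,F,G,H} → run F
t=26: ready={A,G,H} → run A
t=27: ready={A,G,H} → run A
t=28: ready={A,G,H} → run A
t=29: ready={A,G,H} → run A
t=30: ready={A,G,H} → run A
t=31: ready={A,G,H} → run A
t=32: ready={A,G,H} → run A
t=33: ready={G,H} → run G
t=34: ready={G,H} → run G
t=35: ready={G,H} → run G
t=36: ready={G,H} → run G
t=37: ready={H} → run H
t=38: ready={H} → run H
t=39: ready={H} → run H
t=40: ready={H} → run H
t=41: ready={H} → run H
t=42: (idle)
t=43: (idle)
t=44: (idle)
t=45: (idle)
t=46: (idle)
t=47: (idle)
t=48: (idle)
t=49: (idle)

running at tick 10 = E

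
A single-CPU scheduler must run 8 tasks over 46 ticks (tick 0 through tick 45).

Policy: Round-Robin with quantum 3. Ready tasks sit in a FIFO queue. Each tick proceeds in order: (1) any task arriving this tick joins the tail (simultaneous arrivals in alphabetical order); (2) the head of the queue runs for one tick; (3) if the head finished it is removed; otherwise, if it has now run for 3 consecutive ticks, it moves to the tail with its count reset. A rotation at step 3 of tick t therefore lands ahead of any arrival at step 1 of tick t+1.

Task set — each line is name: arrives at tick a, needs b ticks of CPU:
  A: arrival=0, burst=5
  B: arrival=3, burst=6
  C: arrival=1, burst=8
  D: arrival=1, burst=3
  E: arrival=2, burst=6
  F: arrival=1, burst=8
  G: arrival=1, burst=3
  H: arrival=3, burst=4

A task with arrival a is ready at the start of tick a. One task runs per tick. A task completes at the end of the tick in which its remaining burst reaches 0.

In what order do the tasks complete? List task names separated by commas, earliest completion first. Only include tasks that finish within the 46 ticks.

t=0: queue=[A] q_used=0 → run A
t=1: queue=[A,C,D,F,G] q_used=1 → run A
t=2: queue=[A,C,D,F,G,E] q_used=2 → run A
t=3: queue=[C,D,F,G,E,A,B,H] q_used=0 → run C
t=4: queue=[C,D,F,G,E,A,B,H] q_used=1 → run C
t=5: queue=[C,D,F,G,E,A,B,H] q_used=2 → run C
t=6: queue=[D,F,G,E,A,B,H,C] q_used=0 → run D
t=7: queue=[D,F,G,E,A,B,H,C] q_used=1 → run D
t=8: queue=[D,F,G,E,A,B,H,C] q_used=2 → run D
t=9: queue=[F,G,E,A,B,H,C] q_used=0 → run F
t=10: queue=[F,G,E,A,B,H,C] q_used=1 → run F
t=11: queue=[F,G,E,A,B,H,C] q_used=2 → run F
t=12: queue=[G,E,A,B,H,C,F] q_used=0 → run G
t=13: queue=[G,E,A,B,H,C,F] q_used=1 → run G
t=14: queue=[G,E,A,B,H,C,F] q_used=2 → run G
t=15: queue=[E,A,B,H,C,F] q_used=0 → run E
t=16: queue=[E,A,B,H,C,F] q_used=1 → run E
t=17: queue=[E,A,B,H,C,F] q_used=2 → run E
t=18: queue=[A,B,H,C,F,E] q_used=0 → run A
t=19: queue=[A,B,H,C,F,E] q_used=1 → run A
t=20: queue=[B,H,C,F,E] q_used=0 → run B
t=21: queue=[B,H,C,F,E] q_used=1 → run B
t=22: queue=[B,H,C,F,E] q_used=2 → run B
t=23: queue=[H,C,F,E,B] q_used=0 → run H
t=24: queue=[H,C,F,E,B] q_used=1 → run H
t=25: queue=[H,C,F,E,B] q_used=2 → run H
t=26: queue=[C,F,E,B,H] q_used=0 → run C
t=27: queue=[C,F,E,B,H] q_used=1 → run C
t=28: queue=[C,F,E,B,H] q_used=2 → run C
t=29: queue=[F,E,B,H,C] q_used=0 → run F
t=30: queue=[F,E,B,H,C] q_used=1 → run F
t=31: queue=[F,E,B,H,C] q_used=2 → run F
t=32: queue=[E,B,H,C,F] q_used=0 → run E
t=33: queue=[E,B,H,C,F] q_used=1 → run E
t=34: queue=[E,B,H,C,F] q_used=2 → run E
t=35: queue=[B,H,C,F] q_used=0 → run B
t=36: queue=[B,H,C,F] q_used=1 → run B
t=37: queue=[B,H,C,F] q_used=2 → run B
t=38: queue=[H,C,F] q_used=0 → run H
t=39: queue=[C,F] q_used=0 → run C
t=40: queue=[C,F] q_used=1 → run C
t=41: queue=[F] q_used=0 → run F
t=42: queue=[F] q_used=1 → run F
t=43: (idle)
t=44: (idle)
t=45: (idle)

completion order = D, G, A, E, B, H, C, F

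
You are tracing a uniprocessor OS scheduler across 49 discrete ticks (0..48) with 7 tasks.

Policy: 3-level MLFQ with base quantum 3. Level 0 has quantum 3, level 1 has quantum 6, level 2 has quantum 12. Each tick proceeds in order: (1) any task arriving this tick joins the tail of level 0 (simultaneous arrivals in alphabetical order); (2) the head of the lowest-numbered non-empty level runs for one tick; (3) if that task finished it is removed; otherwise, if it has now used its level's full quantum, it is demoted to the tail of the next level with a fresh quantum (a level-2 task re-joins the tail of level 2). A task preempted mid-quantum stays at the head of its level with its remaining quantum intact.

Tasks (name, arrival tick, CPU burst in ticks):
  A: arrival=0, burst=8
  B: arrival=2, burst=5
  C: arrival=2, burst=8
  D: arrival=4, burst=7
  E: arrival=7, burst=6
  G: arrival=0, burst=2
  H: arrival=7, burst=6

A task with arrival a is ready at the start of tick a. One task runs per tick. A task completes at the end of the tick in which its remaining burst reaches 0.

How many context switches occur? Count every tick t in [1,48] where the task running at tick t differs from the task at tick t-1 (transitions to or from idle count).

t=0: L0/L1/L2 = AG/-/- → run A
t=1: L0/L1/L2 = AG/-/- → run A
t=2: L0/L1/L2 = AGBC/-/- → run A
t=3: L0/L1/L2 = GBC/A/- → run G
t=4: L0/L1/L2 = GBCD/A/- → run G
t=5: L0/L1/L2 = BCD/A/- → run B
t=6: L0/L1/L2 = BCD/A/- → run B
t=7: L0/L1/L2 = BCDEH/A/- → run B
t=8: L0/L1/L2 = CDEH/AB/- → run C
t=9: L0/L1/L2 = CDEH/AB/- → run C
t=10: L0/L1/L2 = CDEH/AB/- → run C
t=11: L0/L1/L2 = DEH/ABC/- → run D
t=12: L0/L1/L2 = DEH/ABC/- → run D
t=13: L0/L1/L2 = DEH/ABC/- → run D
t=14: L0/L1/L2 = EH/ABCD/- → run E
t=15: L0/L1/L2 = EH/ABCD/- → run E
t=16: L0/L1/L2 = EH/ABCD/- → run E
t=17: L0/L1/L2 = H/ABCDE/- → run H
t=18: L0/L1/L2 = H/ABCDE/- → run H
t=19: L0/L1/L2 = H/ABCDE/- → run H
t=20: L0/L1/L2 = -/ABCDEH/- → run A
t=21: L0/L1/L2 = -/ABCDEH/- → run A
t=22: L0/L1/L2 = -/ABCDEH/- → run A
t=23: L0/L1/L2 = -/ABCDEH/- → run A
t=24: L0/L1/L2 = -/ABCDEH/- → run A
t=25: L0/L1/L2 = -/BCDEH/- → run B
t=26: L0/L1/L2 = -/BCDEH/- → run B
t=27: L0/L1/L2 = -/CDEH/- → run C
t=28: L0/L1/L2 = -/CDEH/- → run C
t=29: L0/L1/L2 = -/CDEH/- → run C
t=30: L0/L1/L2 = -/CDEH/- → run C
t=31: L0/L1/L2 = -/CDEH/- → run C
t=32: L0/L1/L2 = -/DEH/- → run D
t=33: L0/L1/L2 = -/DEH/- → run D
t=34: L0/L1/L2 = -/DEH/- → run D
t=35: L0/L1/L2 = -/DEH/- → run D
t=36: L0/L1/L2 = -/EH/- → run E
t=37: L0/L1/L2 = -/EH/- → run E
t=38: L0/L1/L2 = -/EH/- → run E
t=39: L0/L1/L2 = -/H/- → run H
t=40: L0/L1/L2 = -/H/- → run H
t=41: L0/L1/L2 = -/H/- → run H
t=42: (idle)
t=43: (idle)
t=44: (idle)
t=45: (idle)
t=46: (idle)
t=47: (idle)
t=48: (idle)

context switches = 13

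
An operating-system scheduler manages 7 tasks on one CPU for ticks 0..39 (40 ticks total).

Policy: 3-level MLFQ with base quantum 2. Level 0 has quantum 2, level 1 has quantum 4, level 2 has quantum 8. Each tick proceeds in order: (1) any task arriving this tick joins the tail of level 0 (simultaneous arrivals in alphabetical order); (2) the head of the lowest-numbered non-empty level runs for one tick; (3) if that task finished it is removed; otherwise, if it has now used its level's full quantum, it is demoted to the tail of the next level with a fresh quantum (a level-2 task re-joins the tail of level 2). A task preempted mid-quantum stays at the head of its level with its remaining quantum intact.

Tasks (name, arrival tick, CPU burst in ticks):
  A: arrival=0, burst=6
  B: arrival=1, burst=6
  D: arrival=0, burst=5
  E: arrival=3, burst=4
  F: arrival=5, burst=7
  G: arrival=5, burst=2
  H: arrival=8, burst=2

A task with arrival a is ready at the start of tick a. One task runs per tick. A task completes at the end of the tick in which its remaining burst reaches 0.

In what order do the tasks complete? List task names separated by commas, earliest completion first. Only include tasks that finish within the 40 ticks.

completion order = G, H, A, D, B, E, F

t=0: L0/L1/L2 = AD/-/- → run A
t=1: L0/L1/L2 = ADB/-/- → run A
t=2: L0/L1/L2 = DB/A/- → run D
t=3: L0/L1/L2 = DBE/A/- → run D
t=4: L0/L1/L2 = BE/AD/- → run B
t=5: L0/L1/L2 = BEFG/AD/- → run B
t=6: L0/L1/L2 = EFG/ADB/- → run E
t=7: L0/L1/L2 = EFG/ADB/- → run E
t=8: L0/L1/L2 = FGH/ADBE/- → run F
t=9: L0/L1/L2 = FGH/ADBE/- → run F
t=10: L0/L1/L2 = GH/ADBEF/- → run G
t=11: L0/L1/L2 = GH/ADBEF/- → run G
t=12: L0/L1/L2 = H/ADBEF/- → run H
t=13: L0/L1/L2 = H/ADBEF/- → run H
t=14: L0/L1/L2 = -/ADBEF/- → run A
t=15: L0/L1/L2 = -/ADBEF/- → run A
t=16: L0/L1/L2 = -/ADBEF/- → run A
t=17: L0/L1/L2 = -/ADBEF/- → run A
t=18: L0/L1/L2 = -/DBEF/- → run D
t=19: L0/L1/L2 = -/DBEF/- → run D
t=20: L0/L1/L2 = -/DBEF/- → run D
t=21: L0/L1/L2 = -/BEF/- → run B
t=22: L0/L1/L2 = -/BEF/- → run B
t=23: L0/L1/L2 = -/BEF/- → run B
t=24: L0/L1/L2 = -/BEF/- → run B
t=25: L0/L1/L2 = -/EF/- → run E
t=26: L0/L1/L2 = -/EF/- → run E
t=27: L0/L1/L2 = -/F/- → run F
t=28: L0/L1/L2 = -/F/- → run F
t=29: L0/L1/L2 = -/F/- → run F
t=30: L0/L1/L2 = -/F/- → run F
t=31: L0/L1/L2 = -/-/F → run F
t=32: (idle)
t=33: (idle)
t=34: (idle)
t=35: (idle)
t=36: (idle)
t=37: (idle)
t=38: (idle)
t=39: (idle)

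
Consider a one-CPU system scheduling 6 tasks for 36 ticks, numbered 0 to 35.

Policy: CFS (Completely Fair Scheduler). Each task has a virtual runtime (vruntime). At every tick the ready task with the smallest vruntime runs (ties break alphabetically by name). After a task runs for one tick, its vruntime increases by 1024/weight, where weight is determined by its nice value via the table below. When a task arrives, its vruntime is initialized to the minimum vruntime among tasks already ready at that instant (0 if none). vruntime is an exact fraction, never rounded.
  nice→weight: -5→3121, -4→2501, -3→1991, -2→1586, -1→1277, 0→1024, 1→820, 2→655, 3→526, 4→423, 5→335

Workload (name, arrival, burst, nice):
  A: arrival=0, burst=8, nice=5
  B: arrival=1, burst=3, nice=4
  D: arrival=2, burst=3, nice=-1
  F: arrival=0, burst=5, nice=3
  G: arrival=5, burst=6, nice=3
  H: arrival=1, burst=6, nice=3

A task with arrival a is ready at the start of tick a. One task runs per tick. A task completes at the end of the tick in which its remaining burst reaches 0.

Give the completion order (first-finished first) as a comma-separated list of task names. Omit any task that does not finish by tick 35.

completion order = D, B, F, H, G, A

t=0: vr[A=0 F=0] → run A
t=1: vr[A=1024/335 B=0 F=0 H=0] → run B
t=2: vr[A=1024/335 B=1024/423 D=0 F=0 H=0] → run D
t=3: vr[A=1024/335 B=1024/423 D=1024/1277 F=0 H=0] → run F
t=4: vr[A=1024/335 B=1024/423 D=1024/1277 F=512/263 H=0] → run H
t=5: vr[A=1024/335 B=1024/423 D=1024/1277 F=512/263 G=1024/1277 H=512/263] → run D
t=6: vr[A=1024/335 B=1024/423 D=2048/1277 F=512/263 G=1024/1277 H=512/263] → run G
t=7: vr[A=1024/335 B=1024/423 D=2048/1277 F=512/263 G=923136/335851 H=512/263] → run D
t=8: vr[A=1024/335 B=1024/423 F=512/263 G=923136/335851 H=512/263] → run F
t=9: vr[A=1024/335 B=1024/423 F=1024/263 G=923136/335851 H=512/263] → run H
t=10: vr[A=1024/335 B=1024/423 F=1024/263 G=923136/335851 H=1024/263] → run B
t=11: vr[A=1024/335 B=2048/423 F=1024/263 G=923136/335851 H=1024/263] → run G
t=12: vr[A=1024/335 B=2048/423 F=1024/263 G=1576960/335851 H=1024/263] → run A
t=13: vr[A=2048/335 B=2048/423 F=1024/263 G=1576960/335851 H=1024/263] → run F
t=14: vr[A=2048/335 B=2048/423 F=1536/263 G=1576960/335851 H=1024/263] → run H
t=15: vr[A=2048/335 B=2048/423 F=1536/263 G=1576960/335851 H=1536/263] → run G
t=16: vr[A=2048/335 B=2048/423 F=1536/263 G=2230784/335851 H=1536/263] → run B
t=17: vr[A=2048/335 F=1536/263 G=2230784/335851 H=1536/263] → run F
t=18: vr[A=2048/335 F=2048/263 G=2230784/335851 H=1536/263] → run H
t=19: vr[A=2048/335 F=2048/263 G=2230784/335851 H=2048/263] → run A
t=20: vr[A=3072/335 F=2048/263 G=2230784/335851 H=2048/263] → run G
t=21: vr[A=3072/335 F=2048/263 G=2884608/335851 H=2048/263] → run F
t=22: vr[A=3072/335 G=2884608/335851 H=2048/263] → run H
t=23: vr[A=3072/335 G=2884608/335851 H=2560/263] → run G
t=24: vr[A=3072/335 G=3538432/335851 H=2560/263] → run A
t=25: vr[A=4096/335 G=3538432/335851 H=2560/263] → run H
t=26: vr[A=4096/335 G=3538432/335851] → run G
t=27: vr[A=4096/335] → run A
t=28: vr[A=1024/67] → run A
t=29: vr[A=6144/335] → run A
t=30: vr[A=7168/335] → run A
t=31: (idle)
t=32: (idle)
t=33: (idle)
t=34: (idle)
t=35: (idle)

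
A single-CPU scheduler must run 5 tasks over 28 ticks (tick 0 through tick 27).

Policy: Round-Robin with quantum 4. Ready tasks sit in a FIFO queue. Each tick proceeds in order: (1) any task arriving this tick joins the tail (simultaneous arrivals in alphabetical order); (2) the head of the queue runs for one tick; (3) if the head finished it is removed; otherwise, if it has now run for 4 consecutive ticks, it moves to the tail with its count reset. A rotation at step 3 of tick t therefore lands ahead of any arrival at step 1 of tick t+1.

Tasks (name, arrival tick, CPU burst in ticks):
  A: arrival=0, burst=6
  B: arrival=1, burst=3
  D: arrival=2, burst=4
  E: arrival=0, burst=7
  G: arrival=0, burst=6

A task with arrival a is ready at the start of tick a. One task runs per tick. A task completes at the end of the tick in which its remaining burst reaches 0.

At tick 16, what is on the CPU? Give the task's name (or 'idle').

running at tick 16 = D

t=0: queue=[A,E,G] q_used=0 → run A
t=1: queue=[A,E,G,B] q_used=1 → run A
t=2: queue=[A,E,G,B,D] q_used=2 → run A
t=3: queue=[A,E,G,B,D] q_used=3 → run A
t=4: queue=[E,G,B,D,A] q_used=0 → run E
t=5: queue=[E,G,B,D,A] q_used=1 → run E
t=6: queue=[E,G,B,D,A] q_used=2 → run E
t=7: queue=[E,G,B,D,A] q_used=3 → run E
t=8: queue=[G,B,D,A,E] q_used=0 → run G
t=9: queue=[G,B,D,A,E] q_used=1 → run G
t=10: queue=[G,B,D,A,E] q_used=2 → run G
t=11: queue=[G,B,D,A,E] q_used=3 → run G
t=12: queue=[B,D,A,E,G] q_used=0 → run B
t=13: queue=[B,D,A,E,G] q_used=1 → run B
t=14: queue=[B,D,A,E,G] q_used=2 → run B
t=15: queue=[D,A,E,G] q_used=0 → run D
t=16: queue=[D,A,E,G] q_used=1 → run D
t=17: queue=[D,A,E,G] q_used=2 → run D
t=18: queue=[D,A,E,G] q_used=3 → run D
t=19: queue=[A,E,G] q_used=0 → run A
t=20: queue=[A,E,G] q_used=1 → run A
t=21: queue=[E,G] q_used=0 → run E
t=22: queue=[E,G] q_used=1 → run E
t=23: queue=[E,G] q_used=2 → run E
t=24: queue=[G] q_used=0 → run G
t=25: queue=[G] q_used=1 → run G
t=26: (idle)
t=27: (idle)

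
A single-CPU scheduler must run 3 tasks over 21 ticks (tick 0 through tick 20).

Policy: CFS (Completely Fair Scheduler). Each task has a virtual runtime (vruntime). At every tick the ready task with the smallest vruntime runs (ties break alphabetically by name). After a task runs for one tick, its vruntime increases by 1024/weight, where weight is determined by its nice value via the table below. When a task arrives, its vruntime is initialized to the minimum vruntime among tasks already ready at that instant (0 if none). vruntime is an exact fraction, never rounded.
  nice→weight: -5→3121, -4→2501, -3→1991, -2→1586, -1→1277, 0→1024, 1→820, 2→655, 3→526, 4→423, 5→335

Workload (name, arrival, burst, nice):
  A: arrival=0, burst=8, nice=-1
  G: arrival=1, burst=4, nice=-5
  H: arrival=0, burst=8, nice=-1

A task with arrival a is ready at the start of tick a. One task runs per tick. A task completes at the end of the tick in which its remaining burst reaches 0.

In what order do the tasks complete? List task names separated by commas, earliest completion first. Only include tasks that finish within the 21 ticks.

completion order = G, A, H

t=0: vr[A=0 H=0] → run A
t=1: vr[A=1024/1277 G=0 H=0] → run G
t=2: vr[A=1024/1277 G=1024/3121 H=0] → run H
t=3: vr[A=1024/1277 G=1024/3121 H=1024/1277] → run G
t=4: vr[A=1024/1277 G=2048/3121 H=1024/1277] → run G
t=5: vr[A=1024/1277 G=3072/3121 H=1024/1277] → run A
t=6: vr[A=2048/1277 G=3072/3121 H=1024/1277] → run H
t=7: vr[A=2048/1277 G=3072/3121 H=2048/1277] → run G
t=8: vr[A=2048/1277 H=2048/1277] → run A
t=9: vr[A=3072/1277 H=2048/1277] → run H
t=10: vr[A=3072/1277 H=3072/1277] → run A
t=11: vr[A=4096/1277 H=3072/1277] → run H
t=12: vr[A=4096/1277 H=4096/1277] → run A
t=13: vr[A=5120/1277 H=4096/1277] → run H
t=14: vr[A=5120/1277 H=5120/1277] → run A
t=15: vr[A=6144/1277 H=5120/1277] → run H
t=16: vr[A=6144/1277 H=6144/1277] → run A
t=17: vr[A=7168/1277 H=6144/1277] → run H
t=18: vr[A=7168/1277 H=7168/1277] → run A
t=19: vr[H=7168/1277] → run H
t=20: (idle)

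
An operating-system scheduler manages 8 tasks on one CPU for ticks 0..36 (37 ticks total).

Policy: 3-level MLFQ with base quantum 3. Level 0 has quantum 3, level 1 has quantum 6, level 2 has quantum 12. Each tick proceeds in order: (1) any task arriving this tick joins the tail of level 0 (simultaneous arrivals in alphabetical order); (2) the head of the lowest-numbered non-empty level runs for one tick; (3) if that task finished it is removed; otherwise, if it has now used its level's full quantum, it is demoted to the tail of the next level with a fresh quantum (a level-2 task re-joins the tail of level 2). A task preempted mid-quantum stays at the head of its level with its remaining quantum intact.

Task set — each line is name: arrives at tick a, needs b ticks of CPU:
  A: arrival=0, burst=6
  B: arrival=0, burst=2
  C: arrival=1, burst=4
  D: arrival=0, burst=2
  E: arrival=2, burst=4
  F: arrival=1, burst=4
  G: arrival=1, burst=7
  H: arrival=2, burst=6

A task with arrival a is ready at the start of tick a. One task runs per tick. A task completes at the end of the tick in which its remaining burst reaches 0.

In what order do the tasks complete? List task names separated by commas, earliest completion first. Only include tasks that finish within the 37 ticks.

t=0: L0/L1/L2 = ABD/-/- → run A
t=1: L0/L1/L2 = ABDCFG/-/- → run A
t=2: L0/L1/L2 = ABDCFGEH/-/- → run A
t=3: L0/L1/L2 = BDCFGEH/A/- → run B
t=4: L0/L1/L2 = BDCFGEH/A/- → run B
t=5: L0/L1/L2 = DCFGEH/A/- → run D
t=6: L0/L1/L2 = DCFGEH/A/- → run D
t=7: L0/L1/L2 = CFGEH/A/- → run C
t=8: L0/L1/L2 = CFGEH/A/- → run C
t=9: L0/L1/L2 = CFGEH/A/- → run C
t=10: L0/L1/L2 = FGEH/AC/- → run F
t=11: L0/L1/L2 = FGEH/AC/- → run F
t=12: L0/L1/L2 = FGEH/AC/- → run F
t=13: L0/L1/L2 = GEH/ACF/- → run G
t=14: L0/L1/L2 = GEH/ACF/- → run G
t=15: L0/L1/L2 = GEH/ACF/- → run G
t=16: L0/L1/L2 = EH/ACFG/- → run E
t=17: L0/L1/L2 = EH/ACFG/- → run E
t=18: L0/L1/L2 = EH/ACFG/- → run E
t=19: L0/L1/L2 = H/ACFGE/- → run H
t=20: L0/L1/L2 = H/ACFGE/- → run H
t=21: L0/L1/L2 = H/ACFGE/- → run H
t=22: L0/L1/L2 = -/ACFGEH/- → run A
t=23: L0/L1/L2 = -/ACFGEH/- → run A
t=24: L0/L1/L2 = -/ACFGEH/- → run A
t=25: L0/L1/L2 = -/CFGEH/- → run C
t=26: L0/L1/L2 = -/FGEH/- → run F
t=27: L0/L1/L2 = -/GEH/- → run G
t=28: L0/L1/L2 = -/GEH/- → run G
t=29: L0/L1/L2 = -/GEH/- → run G
t=30: L0/L1/L2 = -/GEH/- → run G
t=31: L0/L1/L2 = -/EH/- → run E
t=32: L0/L1/L2 = -/H/- → run H
t=33: L0/L1/L2 = -/H/- → run H
t=34: L0/L1/L2 = -/H/- → run H
t=35: (idle)
t=36: (idle)

completion order = B, D, A, C, F, G, E, H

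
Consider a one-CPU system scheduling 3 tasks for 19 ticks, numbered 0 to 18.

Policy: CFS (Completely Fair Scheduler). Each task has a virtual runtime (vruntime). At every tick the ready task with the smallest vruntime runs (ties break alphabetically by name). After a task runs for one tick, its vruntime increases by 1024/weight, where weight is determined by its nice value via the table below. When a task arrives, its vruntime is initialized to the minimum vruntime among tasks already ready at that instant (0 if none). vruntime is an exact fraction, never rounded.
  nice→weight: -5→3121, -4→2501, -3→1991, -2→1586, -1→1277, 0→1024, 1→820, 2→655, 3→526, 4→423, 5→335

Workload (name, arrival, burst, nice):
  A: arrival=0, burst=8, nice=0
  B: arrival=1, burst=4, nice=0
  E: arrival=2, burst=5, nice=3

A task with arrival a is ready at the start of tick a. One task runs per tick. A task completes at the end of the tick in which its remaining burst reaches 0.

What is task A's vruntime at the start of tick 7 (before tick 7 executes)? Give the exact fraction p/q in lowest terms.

vruntime(A, start of tick 7) = 3/1

t=0: vr[A=0] → run A
t=1: vr[A=1 B=1] → run A
t=2: vr[A=2 B=1 E=1] → run B
t=3: vr[A=2 B=2 E=1] → run E
t=4: vr[A=2 B=2 E=775/263] → run A
t=5: vr[A=3 B=2 E=775/263] → run B
t=6: vr[A=3 B=3 E=775/263] → run E
t=7: vr[A=3 B=3 E=1287/263] → run A
t=8: vr[A=4 B=3 E=1287/263] → run B
t=9: vr[A=4 B=4 E=1287/263] → run A
t=10: vr[A=5 B=4 E=1287/263] → run B
t=11: vr[A=5 E=1287/263] → run E
t=12: vr[A=5 E=1799/263] → run A
t=13: vr[A=6 E=1799/263] → run A
t=14: vr[A=7 E=1799/263] → run E
t=15: vr[A=7 E=2311/263] → run A
t=16: vr[E=2311/263] → run E
t=17: (idle)
t=18: (idle)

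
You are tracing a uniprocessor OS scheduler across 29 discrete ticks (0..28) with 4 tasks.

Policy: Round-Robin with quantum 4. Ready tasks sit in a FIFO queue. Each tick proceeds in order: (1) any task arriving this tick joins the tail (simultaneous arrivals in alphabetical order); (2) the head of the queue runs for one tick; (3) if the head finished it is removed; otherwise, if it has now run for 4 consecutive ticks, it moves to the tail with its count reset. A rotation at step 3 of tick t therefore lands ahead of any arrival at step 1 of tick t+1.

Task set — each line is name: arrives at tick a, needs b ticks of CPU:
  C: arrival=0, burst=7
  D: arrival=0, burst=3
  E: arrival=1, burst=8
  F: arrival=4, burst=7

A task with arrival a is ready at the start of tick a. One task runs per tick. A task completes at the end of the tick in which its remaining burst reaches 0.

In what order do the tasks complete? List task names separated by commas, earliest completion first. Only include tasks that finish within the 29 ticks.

completion order = D, C, E, F

t=0: queue=[C,D] q_used=0 → run C
t=1: queue=[C,D,E] q_used=1 → run C
t=2: queue=[C,D,E] q_used=2 → run C
t=3: queue=[C,D,E] q_used=3 → run C
t=4: queue=[D,E,C,F] q_used=0 → run D
t=5: queue=[D,E,C,F] q_used=1 → run D
t=6: queue=[D,E,C,F] q_used=2 → run D
t=7: queue=[E,C,F] q_used=0 → run E
t=8: queue=[E,C,F] q_used=1 → run E
t=9: queue=[E,C,F] q_used=2 → run E
t=10: queue=[E,C,F] q_used=3 → run E
t=11: queue=[C,F,E] q_used=0 → run C
t=12: queue=[C,F,E] q_used=1 → run C
t=13: queue=[C,F,E] q_used=2 → run C
t=14: queue=[F,E] q_used=0 → run F
t=15: queue=[F,E] q_used=1 → run F
t=16: queue=[F,E] q_used=2 → run F
t=17: queue=[F,E] q_used=3 → run F
t=18: queue=[E,F] q_used=0 → run E
t=19: queue=[E,F] q_used=1 → run E
t=20: queue=[E,F] q_used=2 → run E
t=21: queue=[E,F] q_used=3 → run E
t=22: queue=[F] q_used=0 → run F
t=23: queue=[F] q_used=1 → run F
t=24: queue=[F] q_used=2 → run F
t=25: (idle)
t=26: (idle)
t=27: (idle)
t=28: (idle)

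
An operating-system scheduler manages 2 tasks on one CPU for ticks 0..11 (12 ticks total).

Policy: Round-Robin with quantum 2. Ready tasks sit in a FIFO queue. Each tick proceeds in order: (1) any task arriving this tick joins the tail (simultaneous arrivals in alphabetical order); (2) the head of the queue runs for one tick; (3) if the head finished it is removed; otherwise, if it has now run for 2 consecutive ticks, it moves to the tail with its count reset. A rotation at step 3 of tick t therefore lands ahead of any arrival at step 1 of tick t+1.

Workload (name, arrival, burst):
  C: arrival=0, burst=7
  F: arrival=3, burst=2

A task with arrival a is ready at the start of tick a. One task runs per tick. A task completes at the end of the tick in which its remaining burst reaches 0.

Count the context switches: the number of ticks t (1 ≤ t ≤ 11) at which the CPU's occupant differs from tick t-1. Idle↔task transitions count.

t=0: queue=[C] q_used=0 → run C
t=1: queue=[C] q_used=1 → run C
t=2: queue=[C] q_used=0 → run C
t=3: queue=[C,F] q_used=1 → run C
t=4: queue=[F,C] q_used=0 → run F
t=5: queue=[F,C] q_used=1 → run F
t=6: queue=[C] q_used=0 → run C
t=7: queue=[C] q_used=1 → run C
t=8: queue=[C] q_used=0 → run C
t=9: (idle)
t=10: (idle)
t=11: (idle)

context switches = 3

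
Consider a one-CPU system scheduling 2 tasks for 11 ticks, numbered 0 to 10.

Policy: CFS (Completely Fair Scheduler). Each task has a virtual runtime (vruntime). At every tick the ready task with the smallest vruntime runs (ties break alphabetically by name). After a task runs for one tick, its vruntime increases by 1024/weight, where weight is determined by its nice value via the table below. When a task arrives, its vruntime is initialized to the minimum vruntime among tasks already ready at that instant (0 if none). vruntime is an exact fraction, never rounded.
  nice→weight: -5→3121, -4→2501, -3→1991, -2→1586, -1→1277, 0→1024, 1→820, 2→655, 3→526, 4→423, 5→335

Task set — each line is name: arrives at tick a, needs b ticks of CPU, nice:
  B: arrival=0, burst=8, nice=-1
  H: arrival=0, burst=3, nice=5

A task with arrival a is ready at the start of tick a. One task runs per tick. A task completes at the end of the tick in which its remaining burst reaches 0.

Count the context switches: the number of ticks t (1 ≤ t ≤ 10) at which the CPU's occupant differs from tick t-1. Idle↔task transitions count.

t=0: vr[B=0 H=0] → run B
t=1: vr[B=1024/1277 H=0] → run H
t=2: vr[B=1024/1277 H=1024/335] → run B
t=3: vr[B=2048/1277 H=1024/335] → run B
t=4: vr[B=3072/1277 H=1024/335] → run B
t=5: vr[B=4096/1277 H=1024/335] → run H
t=6: vr[B=4096/1277 H=2048/335] → run B
t=7: vr[B=5120/1277 H=2048/335] → run B
t=8: vr[B=6144/1277 H=2048/335] → run B
t=9: vr[B=7168/1277 H=2048/335] → run B
t=10: vr[H=2048/335] → run H

context switches = 5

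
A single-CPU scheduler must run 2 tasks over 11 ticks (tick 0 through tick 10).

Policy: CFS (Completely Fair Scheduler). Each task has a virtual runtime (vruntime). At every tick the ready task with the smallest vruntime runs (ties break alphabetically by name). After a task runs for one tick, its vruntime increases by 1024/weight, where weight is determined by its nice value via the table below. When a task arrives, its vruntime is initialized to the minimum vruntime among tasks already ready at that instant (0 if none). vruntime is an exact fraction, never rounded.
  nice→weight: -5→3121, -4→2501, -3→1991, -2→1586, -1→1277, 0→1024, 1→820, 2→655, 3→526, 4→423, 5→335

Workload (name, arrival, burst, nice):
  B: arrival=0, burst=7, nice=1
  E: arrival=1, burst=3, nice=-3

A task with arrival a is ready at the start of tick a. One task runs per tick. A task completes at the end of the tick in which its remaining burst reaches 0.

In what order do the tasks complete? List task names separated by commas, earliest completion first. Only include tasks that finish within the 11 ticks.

t=0: vr[B=0] → run B
t=1: vr[B=256/205 E=256/205] → run B
t=2: vr[B=512/205 E=256/205] → run E
t=3: vr[B=512/205 E=719616/408155] → run E
t=4: vr[B=512/205 E=929536/408155] → run E
t=5: vr[B=512/205] → run B
t=6: vr[B=768/205] → run B
t=7: vr[B=1024/205] → run B
t=8: vr[B=256/41] → run B
t=9: vr[B=1536/205] → run B
t=10: (idle)

completion order = E, B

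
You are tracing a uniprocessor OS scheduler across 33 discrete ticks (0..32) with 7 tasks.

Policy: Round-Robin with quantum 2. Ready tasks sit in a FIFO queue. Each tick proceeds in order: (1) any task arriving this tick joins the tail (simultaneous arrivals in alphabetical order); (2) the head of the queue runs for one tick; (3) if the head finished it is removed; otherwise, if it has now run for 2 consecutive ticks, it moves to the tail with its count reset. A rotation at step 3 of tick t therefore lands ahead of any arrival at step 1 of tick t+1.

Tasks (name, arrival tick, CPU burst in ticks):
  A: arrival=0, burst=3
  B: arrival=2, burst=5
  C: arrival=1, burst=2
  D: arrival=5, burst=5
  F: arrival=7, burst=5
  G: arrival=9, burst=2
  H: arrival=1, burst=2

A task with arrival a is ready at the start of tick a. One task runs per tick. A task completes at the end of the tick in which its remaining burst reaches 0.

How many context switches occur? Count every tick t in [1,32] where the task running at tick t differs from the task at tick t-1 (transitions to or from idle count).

context switches = 14

t=0: queue=[A] q_used=0 → run A
t=1: queue=[A,C,H] q_used=1 → run A
t=2: queue=[C,H,A,B] q_used=0 → run C
t=3: queue=[C,H,A,B] q_used=1 → run C
t=4: queue=[H,A,B] q_used=0 → run H
t=5: queue=[H,A,B,D] q_used=1 → run H
t=6: queue=[A,B,D] q_used=0 → run A
t=7: queue=[B,D,F] q_used=0 → run B
t=8: queue=[B,D,F] q_used=1 → run B
t=9: queue=[D,F,B,G] q_used=0 → run D
t=10: queue=[D,F,B,G] q_used=1 → run D
t=11: queue=[F,B,G,D] q_used=0 → run F
t=12: queue=[F,B,G,D] q_used=1 → run F
t=13: queue=[B,G,D,F] q_used=0 → run B
t=14: queue=[B,G,D,F] q_used=1 → run B
t=15: queue=[G,D,F,B] q_used=0 → run G
t=16: queue=[G,D,F,B] q_used=1 → run G
t=17: queue=[D,F,B] q_used=0 → run D
t=18: queue=[D,F,B] q_used=1 → run D
t=19: queue=[F,B,D] q_used=0 → run F
t=20: queue=[F,B,D] q_used=1 → run F
t=21: queue=[B,D,F] q_used=0 → run B
t=22: queue=[D,F] q_used=0 → run D
t=23: queue=[F] q_used=0 → run F
t=24: (idle)
t=25: (idle)
t=26: (idle)
t=27: (idle)
t=28: (idle)
t=29: (idle)
t=30: (idle)
t=31: (idle)
t=32: (idle)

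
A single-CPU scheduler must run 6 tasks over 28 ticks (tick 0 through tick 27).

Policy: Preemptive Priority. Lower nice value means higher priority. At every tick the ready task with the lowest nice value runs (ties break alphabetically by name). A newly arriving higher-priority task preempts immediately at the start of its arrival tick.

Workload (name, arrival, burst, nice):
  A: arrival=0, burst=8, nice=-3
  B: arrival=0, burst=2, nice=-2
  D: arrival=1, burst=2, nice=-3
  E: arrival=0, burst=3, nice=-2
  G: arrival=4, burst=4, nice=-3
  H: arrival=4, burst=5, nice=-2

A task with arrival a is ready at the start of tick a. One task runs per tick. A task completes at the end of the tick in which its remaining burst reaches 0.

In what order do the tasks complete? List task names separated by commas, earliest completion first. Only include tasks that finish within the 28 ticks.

t=0: ready={A,B,E} → run A
t=1: ready={A,B,D,E} → run A
t=2: ready={A,B,D,E} → run A
t=3: ready={A,B,D,E} → run A
t=4: ready={A,B,D,E,G,H} → run A
t=5: ready={A,B,D,E,G,H} → run A
t=6: ready={A,B,D,E,G,H} → run A
t=7: ready={A,B,D,E,G,H} → run A
t=8: ready={B,D,E,G,H} → run D
t=9: ready={B,D,E,G,H} → run D
t=10: ready={B,E,G,H} → run G
t=11: ready={B,E,G,H} → run G
t=12: ready={B,E,G,H} → run G
t=13: ready={B,E,G,H} → run G
t=14: ready={B,E,H} → run B
t=15: ready={B,E,H} → run B
t=16: ready={E,H} → run E
t=17: ready={E,H} → run E
t=18: ready={E,H} → run E
t=19: ready={H} → run H
t=20: ready={H} → run H
t=21: ready={H} → run H
t=22: ready={H} → run H
t=23: ready={H} → run H
t=24: (idle)
t=25: (idle)
t=26: (idle)
t=27: (idle)

completion order = A, D, G, B, E, H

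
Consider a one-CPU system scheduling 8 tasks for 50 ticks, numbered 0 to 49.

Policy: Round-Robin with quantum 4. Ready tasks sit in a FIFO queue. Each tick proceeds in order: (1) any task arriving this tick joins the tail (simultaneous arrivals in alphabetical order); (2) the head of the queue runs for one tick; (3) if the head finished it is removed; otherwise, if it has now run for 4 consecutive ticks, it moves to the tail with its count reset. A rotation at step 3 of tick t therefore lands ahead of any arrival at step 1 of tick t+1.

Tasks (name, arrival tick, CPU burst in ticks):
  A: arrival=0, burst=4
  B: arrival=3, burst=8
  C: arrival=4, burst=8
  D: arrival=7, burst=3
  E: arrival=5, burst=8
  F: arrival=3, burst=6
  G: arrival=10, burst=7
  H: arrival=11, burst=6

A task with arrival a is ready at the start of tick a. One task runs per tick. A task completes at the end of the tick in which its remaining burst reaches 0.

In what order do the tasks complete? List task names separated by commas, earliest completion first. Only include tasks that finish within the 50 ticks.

completion order = A, D, B, F, C, E, G, H

t=0: queue=[A] q_used=0 → run A
t=1: queue=[A] q_used=1 → run A
t=2: queue=[A] q_used=2 → run A
t=3: queue=[A,B,F] q_used=3 → run A
t=4: queue=[B,F,C] q_used=0 → run B
t=5: queue=[B,F,C,E] q_used=1 → run B
t=6: queue=[B,F,C,E] q_used=2 → run B
t=7: queue=[B,F,C,E,D] q_used=3 → run B
t=8: queue=[F,C,E,D,B] q_used=0 → run F
t=9: queue=[F,C,E,D,B] q_used=1 → run F
t=10: queue=[F,C,E,D,B,G] q_used=2 → run F
t=11: queue=[F,C,E,D,B,G,H] q_used=3 → run F
t=12: queue=[C,E,D,B,G,H,F] q_used=0 → run C
t=13: queue=[C,E,D,B,G,H,F] q_used=1 → run C
t=14: queue=[C,E,D,B,G,H,F] q_used=2 → run C
t=15: queue=[C,E,D,B,G,H,F] q_used=3 → run C
t=16: queue=[E,D,B,G,H,F,C] q_used=0 → run E
t=17: queue=[E,D,B,G,H,F,C] q_used=1 → run E
t=18: queue=[E,D,B,G,H,F,C] q_used=2 → run E
t=19: queue=[E,D,B,G,H,F,C] q_used=3 → run E
t=20: queue=[D,B,G,H,F,C,E] q_used=0 → run D
t=21: queue=[D,B,G,H,F,C,E] q_used=1 → run D
t=22: queue=[D,B,G,H,F,C,E] q_used=2 → run D
t=23: queue=[B,G,H,F,C,E] q_used=0 → run B
t=24: queue=[B,G,H,F,C,E] q_used=1 → run B
t=25: queue=[B,G,H,F,C,E] q_used=2 → run B
t=26: queue=[B,G,H,F,C,E] q_used=3 → run B
t=27: queue=[G,H,F,C,E] q_used=0 → run G
t=28: queue=[G,H,F,C,E] q_used=1 → run G
t=29: queue=[G,H,F,C,E] q_used=2 → run G
t=30: queue=[G,H,F,C,E] q_used=3 → run G
t=31: queue=[H,F,C,E,G] q_used=0 → run H
t=32: queue=[H,F,C,E,G] q_used=1 → run H
t=33: queue=[H,F,C,E,G] q_used=2 → run H
t=34: queue=[H,F,C,E,G] q_used=3 → run H
t=35: queue=[F,C,E,G,H] q_used=0 → run F
t=36: queue=[F,C,E,G,H] q_used=1 → run F
t=37: queue=[C,E,G,H] q_used=0 → run C
t=38: queue=[C,E,G,H] q_used=1 → run C
t=39: queue=[C,E,G,H] q_used=2 → run C
t=40: queue=[C,E,G,H] q_used=3 → run C
t=41: queue=[E,G,H] q_used=0 → run E
t=42: queue=[E,G,H] q_used=1 → run E
t=43: queue=[E,G,H] q_used=2 → run E
t=44: queue=[E,G,H] q_used=3 → run E
t=45: queue=[G,H] q_used=0 → run G
t=46: queue=[G,H] q_used=1 → run G
t=47: queue=[G,H] q_used=2 → run G
t=48: queue=[H] q_used=0 → run H
t=49: queue=[H] q_used=1 → run H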